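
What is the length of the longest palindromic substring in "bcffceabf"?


Input: "bcffceabf"
Checking substrings for palindromes:
  [1:5] "cffc" (len 4) => palindrome
  [2:4] "ff" (len 2) => palindrome
Longest palindromic substring: "cffc" with length 4

4


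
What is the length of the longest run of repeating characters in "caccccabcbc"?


Input: "caccccabcbc"
Scanning for longest run:
  Position 1 ('a'): new char, reset run to 1
  Position 2 ('c'): new char, reset run to 1
  Position 3 ('c'): continues run of 'c', length=2
  Position 4 ('c'): continues run of 'c', length=3
  Position 5 ('c'): continues run of 'c', length=4
  Position 6 ('a'): new char, reset run to 1
  Position 7 ('b'): new char, reset run to 1
  Position 8 ('c'): new char, reset run to 1
  Position 9 ('b'): new char, reset run to 1
  Position 10 ('c'): new char, reset run to 1
Longest run: 'c' with length 4

4


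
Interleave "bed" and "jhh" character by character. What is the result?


Interleaving "bed" and "jhh":
  Position 0: 'b' from first, 'j' from second => "bj"
  Position 1: 'e' from first, 'h' from second => "eh"
  Position 2: 'd' from first, 'h' from second => "dh"
Result: bjehdh

bjehdh


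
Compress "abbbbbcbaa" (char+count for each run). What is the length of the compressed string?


Input: abbbbbcbaa
Runs:
  'a' x 1 => "a1"
  'b' x 5 => "b5"
  'c' x 1 => "c1"
  'b' x 1 => "b1"
  'a' x 2 => "a2"
Compressed: "a1b5c1b1a2"
Compressed length: 10

10


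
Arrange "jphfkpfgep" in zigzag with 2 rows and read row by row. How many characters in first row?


Zigzag "jphfkpfgep" into 2 rows:
Placing characters:
  'j' => row 0
  'p' => row 1
  'h' => row 0
  'f' => row 1
  'k' => row 0
  'p' => row 1
  'f' => row 0
  'g' => row 1
  'e' => row 0
  'p' => row 1
Rows:
  Row 0: "jhkfe"
  Row 1: "pfpgp"
First row length: 5

5


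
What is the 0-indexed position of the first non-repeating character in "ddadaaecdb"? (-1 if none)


Input: ddadaaecdb
Character frequencies:
  'a': 3
  'b': 1
  'c': 1
  'd': 4
  'e': 1
Scanning left to right for freq == 1:
  Position 0 ('d'): freq=4, skip
  Position 1 ('d'): freq=4, skip
  Position 2 ('a'): freq=3, skip
  Position 3 ('d'): freq=4, skip
  Position 4 ('a'): freq=3, skip
  Position 5 ('a'): freq=3, skip
  Position 6 ('e'): unique! => answer = 6

6


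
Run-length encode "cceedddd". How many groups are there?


Input: cceedddd
Scanning for consecutive runs:
  Group 1: 'c' x 2 (positions 0-1)
  Group 2: 'e' x 2 (positions 2-3)
  Group 3: 'd' x 4 (positions 4-7)
Total groups: 3

3


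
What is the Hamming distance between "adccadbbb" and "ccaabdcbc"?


Comparing "adccadbbb" and "ccaabdcbc" position by position:
  Position 0: 'a' vs 'c' => differ
  Position 1: 'd' vs 'c' => differ
  Position 2: 'c' vs 'a' => differ
  Position 3: 'c' vs 'a' => differ
  Position 4: 'a' vs 'b' => differ
  Position 5: 'd' vs 'd' => same
  Position 6: 'b' vs 'c' => differ
  Position 7: 'b' vs 'b' => same
  Position 8: 'b' vs 'c' => differ
Total differences (Hamming distance): 7

7


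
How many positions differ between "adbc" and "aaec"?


Comparing "adbc" and "aaec" position by position:
  Position 0: 'a' vs 'a' => same
  Position 1: 'd' vs 'a' => DIFFER
  Position 2: 'b' vs 'e' => DIFFER
  Position 3: 'c' vs 'c' => same
Positions that differ: 2

2


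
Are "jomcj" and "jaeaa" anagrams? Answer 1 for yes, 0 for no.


Strings: "jomcj", "jaeaa"
Sorted first:  cjjmo
Sorted second: aaaej
Differ at position 0: 'c' vs 'a' => not anagrams

0


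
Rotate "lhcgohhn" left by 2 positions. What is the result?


Input: "lhcgohhn", rotate left by 2
First 2 characters: "lh"
Remaining characters: "cgohhn"
Concatenate remaining + first: "cgohhn" + "lh" = "cgohhnlh"

cgohhnlh


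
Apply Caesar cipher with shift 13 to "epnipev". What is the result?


Caesar cipher: shift "epnipev" by 13
  'e' (pos 4) + 13 = pos 17 = 'r'
  'p' (pos 15) + 13 = pos 2 = 'c'
  'n' (pos 13) + 13 = pos 0 = 'a'
  'i' (pos 8) + 13 = pos 21 = 'v'
  'p' (pos 15) + 13 = pos 2 = 'c'
  'e' (pos 4) + 13 = pos 17 = 'r'
  'v' (pos 21) + 13 = pos 8 = 'i'
Result: rcavcri

rcavcri


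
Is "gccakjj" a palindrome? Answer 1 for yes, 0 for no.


Input: gccakjj
Reversed: jjkaccg
  Compare pos 0 ('g') with pos 6 ('j'): MISMATCH
  Compare pos 1 ('c') with pos 5 ('j'): MISMATCH
  Compare pos 2 ('c') with pos 4 ('k'): MISMATCH
Result: not a palindrome

0


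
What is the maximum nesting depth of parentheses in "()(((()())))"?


Input: "()(((()())))"
Tracking depth:
  Position 0 '(': depth becomes 1
  Position 1 ')': depth becomes 0
  Position 2 '(': depth becomes 1
  Position 3 '(': depth becomes 2
  Position 4 '(': depth becomes 3
  Position 5 '(': depth becomes 4
  Position 6 ')': depth becomes 3
  Position 7 '(': depth becomes 4
  Position 8 ')': depth becomes 3
  Position 9 ')': depth becomes 2
  Position 10 ')': depth becomes 1
  Position 11 ')': depth becomes 0
Maximum depth reached: 4

4


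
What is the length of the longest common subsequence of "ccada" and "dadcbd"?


LCS of "ccada" and "dadcbd"
DP table:
           d    a    d    c    b    d
      0    0    0    0    0    0    0
  c   0    0    0    0    1    1    1
  c   0    0    0    0    1    1    1
  a   0    0    1    1    1    1    1
  d   0    1    1    2    2    2    2
  a   0    1    2    2    2    2    2
LCS length = dp[5][6] = 2

2


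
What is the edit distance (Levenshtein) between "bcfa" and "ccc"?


Computing edit distance: "bcfa" -> "ccc"
DP table:
           c    c    c
      0    1    2    3
  b   1    1    2    3
  c   2    1    1    2
  f   3    2    2    2
  a   4    3    3    3
Edit distance = dp[4][3] = 3

3


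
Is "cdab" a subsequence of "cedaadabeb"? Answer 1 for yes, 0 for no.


Check if "cdab" is a subsequence of "cedaadabeb"
Greedy scan:
  Position 0 ('c'): matches sub[0] = 'c'
  Position 1 ('e'): no match needed
  Position 2 ('d'): matches sub[1] = 'd'
  Position 3 ('a'): matches sub[2] = 'a'
  Position 4 ('a'): no match needed
  Position 5 ('d'): no match needed
  Position 6 ('a'): no match needed
  Position 7 ('b'): matches sub[3] = 'b'
  Position 8 ('e'): no match needed
  Position 9 ('b'): no match needed
All 4 characters matched => is a subsequence

1


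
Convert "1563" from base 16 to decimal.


Input: "1563" in base 16
Positional expansion:
  Digit '1' (value 1) x 16^3 = 4096
  Digit '5' (value 5) x 16^2 = 1280
  Digit '6' (value 6) x 16^1 = 96
  Digit '3' (value 3) x 16^0 = 3
Sum = 5475

5475


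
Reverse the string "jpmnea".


Input: jpmnea
Reading characters right to left:
  Position 5: 'a'
  Position 4: 'e'
  Position 3: 'n'
  Position 2: 'm'
  Position 1: 'p'
  Position 0: 'j'
Reversed: aenmpj

aenmpj


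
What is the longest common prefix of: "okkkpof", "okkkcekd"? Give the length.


Words: okkkpof, okkkcekd
  Position 0: all 'o' => match
  Position 1: all 'k' => match
  Position 2: all 'k' => match
  Position 3: all 'k' => match
  Position 4: ('p', 'c') => mismatch, stop
LCP = "okkk" (length 4)

4


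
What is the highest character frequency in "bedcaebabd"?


Input: bedcaebabd
Character counts:
  'a': 2
  'b': 3
  'c': 1
  'd': 2
  'e': 2
Maximum frequency: 3

3


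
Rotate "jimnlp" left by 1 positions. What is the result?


Input: "jimnlp", rotate left by 1
First 1 characters: "j"
Remaining characters: "imnlp"
Concatenate remaining + first: "imnlp" + "j" = "imnlpj"

imnlpj


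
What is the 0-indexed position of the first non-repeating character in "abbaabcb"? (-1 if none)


Input: abbaabcb
Character frequencies:
  'a': 3
  'b': 4
  'c': 1
Scanning left to right for freq == 1:
  Position 0 ('a'): freq=3, skip
  Position 1 ('b'): freq=4, skip
  Position 2 ('b'): freq=4, skip
  Position 3 ('a'): freq=3, skip
  Position 4 ('a'): freq=3, skip
  Position 5 ('b'): freq=4, skip
  Position 6 ('c'): unique! => answer = 6

6


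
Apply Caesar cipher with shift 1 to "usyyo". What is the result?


Caesar cipher: shift "usyyo" by 1
  'u' (pos 20) + 1 = pos 21 = 'v'
  's' (pos 18) + 1 = pos 19 = 't'
  'y' (pos 24) + 1 = pos 25 = 'z'
  'y' (pos 24) + 1 = pos 25 = 'z'
  'o' (pos 14) + 1 = pos 15 = 'p'
Result: vtzzp

vtzzp


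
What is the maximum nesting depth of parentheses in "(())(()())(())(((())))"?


Input: "(())(()())(())(((())))"
Tracking depth:
  Position 0 '(': depth becomes 1
  Position 1 '(': depth becomes 2
  Position 2 ')': depth becomes 1
  Position 3 ')': depth becomes 0
  Position 4 '(': depth becomes 1
  Position 5 '(': depth becomes 2
  Position 6 ')': depth becomes 1
  Position 7 '(': depth becomes 2
  Position 8 ')': depth becomes 1
  Position 9 ')': depth becomes 0
  Position 10 '(': depth becomes 1
  Position 11 '(': depth becomes 2
  Position 12 ')': depth becomes 1
  Position 13 ')': depth becomes 0
  Position 14 '(': depth becomes 1
  Position 15 '(': depth becomes 2
  Position 16 '(': depth becomes 3
  Position 17 '(': depth becomes 4
  Position 18 ')': depth becomes 3
  Position 19 ')': depth becomes 2
  Position 20 ')': depth becomes 1
  Position 21 ')': depth becomes 0
Maximum depth reached: 4

4


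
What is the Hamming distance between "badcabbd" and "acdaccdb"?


Comparing "badcabbd" and "acdaccdb" position by position:
  Position 0: 'b' vs 'a' => differ
  Position 1: 'a' vs 'c' => differ
  Position 2: 'd' vs 'd' => same
  Position 3: 'c' vs 'a' => differ
  Position 4: 'a' vs 'c' => differ
  Position 5: 'b' vs 'c' => differ
  Position 6: 'b' vs 'd' => differ
  Position 7: 'd' vs 'b' => differ
Total differences (Hamming distance): 7

7


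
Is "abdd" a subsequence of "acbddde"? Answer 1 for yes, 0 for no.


Check if "abdd" is a subsequence of "acbddde"
Greedy scan:
  Position 0 ('a'): matches sub[0] = 'a'
  Position 1 ('c'): no match needed
  Position 2 ('b'): matches sub[1] = 'b'
  Position 3 ('d'): matches sub[2] = 'd'
  Position 4 ('d'): matches sub[3] = 'd'
  Position 5 ('d'): no match needed
  Position 6 ('e'): no match needed
All 4 characters matched => is a subsequence

1


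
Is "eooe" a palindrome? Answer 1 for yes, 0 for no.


Input: eooe
Reversed: eooe
  Compare pos 0 ('e') with pos 3 ('e'): match
  Compare pos 1 ('o') with pos 2 ('o'): match
Result: palindrome

1


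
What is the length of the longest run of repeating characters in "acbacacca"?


Input: "acbacacca"
Scanning for longest run:
  Position 1 ('c'): new char, reset run to 1
  Position 2 ('b'): new char, reset run to 1
  Position 3 ('a'): new char, reset run to 1
  Position 4 ('c'): new char, reset run to 1
  Position 5 ('a'): new char, reset run to 1
  Position 6 ('c'): new char, reset run to 1
  Position 7 ('c'): continues run of 'c', length=2
  Position 8 ('a'): new char, reset run to 1
Longest run: 'c' with length 2

2


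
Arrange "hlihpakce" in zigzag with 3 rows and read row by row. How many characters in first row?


Zigzag "hlihpakce" into 3 rows:
Placing characters:
  'h' => row 0
  'l' => row 1
  'i' => row 2
  'h' => row 1
  'p' => row 0
  'a' => row 1
  'k' => row 2
  'c' => row 1
  'e' => row 0
Rows:
  Row 0: "hpe"
  Row 1: "lhac"
  Row 2: "ik"
First row length: 3

3


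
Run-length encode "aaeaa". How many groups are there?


Input: aaeaa
Scanning for consecutive runs:
  Group 1: 'a' x 2 (positions 0-1)
  Group 2: 'e' x 1 (positions 2-2)
  Group 3: 'a' x 2 (positions 3-4)
Total groups: 3

3


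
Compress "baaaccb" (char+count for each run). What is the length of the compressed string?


Input: baaaccb
Runs:
  'b' x 1 => "b1"
  'a' x 3 => "a3"
  'c' x 2 => "c2"
  'b' x 1 => "b1"
Compressed: "b1a3c2b1"
Compressed length: 8

8


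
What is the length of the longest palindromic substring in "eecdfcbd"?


Input: "eecdfcbd"
Checking substrings for palindromes:
  [0:2] "ee" (len 2) => palindrome
Longest palindromic substring: "ee" with length 2

2


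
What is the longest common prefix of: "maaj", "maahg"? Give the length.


Words: maaj, maahg
  Position 0: all 'm' => match
  Position 1: all 'a' => match
  Position 2: all 'a' => match
  Position 3: ('j', 'h') => mismatch, stop
LCP = "maa" (length 3)

3


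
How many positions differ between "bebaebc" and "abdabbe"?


Comparing "bebaebc" and "abdabbe" position by position:
  Position 0: 'b' vs 'a' => DIFFER
  Position 1: 'e' vs 'b' => DIFFER
  Position 2: 'b' vs 'd' => DIFFER
  Position 3: 'a' vs 'a' => same
  Position 4: 'e' vs 'b' => DIFFER
  Position 5: 'b' vs 'b' => same
  Position 6: 'c' vs 'e' => DIFFER
Positions that differ: 5

5


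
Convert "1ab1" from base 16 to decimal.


Input: "1ab1" in base 16
Positional expansion:
  Digit '1' (value 1) x 16^3 = 4096
  Digit 'a' (value 10) x 16^2 = 2560
  Digit 'b' (value 11) x 16^1 = 176
  Digit '1' (value 1) x 16^0 = 1
Sum = 6833

6833


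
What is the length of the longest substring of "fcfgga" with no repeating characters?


Input: "fcfgga"
Sliding window (track last position of each char):
  Position 0 ('f'): window [0,0] length 1 -- new best
  Position 1 ('c'): window [0,1] length 2 -- new best
  Position 2 ('f'): repeat (last at 0), move window start to 1
  Position 2 ('f'): window [1,2] length 2
  Position 3 ('g'): window [1,3] length 3 -- new best
  Position 4 ('g'): repeat (last at 3), move window start to 4
  Position 4 ('g'): window [4,4] length 1
  Position 5 ('a'): window [4,5] length 2
Longest substring with no repeats: "cfg" with length 3

3


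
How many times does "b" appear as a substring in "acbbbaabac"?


Searching for "b" in "acbbbaabac"
Scanning each position:
  Position 0: "a" => no
  Position 1: "c" => no
  Position 2: "b" => MATCH
  Position 3: "b" => MATCH
  Position 4: "b" => MATCH
  Position 5: "a" => no
  Position 6: "a" => no
  Position 7: "b" => MATCH
  Position 8: "a" => no
  Position 9: "c" => no
Total occurrences: 4

4


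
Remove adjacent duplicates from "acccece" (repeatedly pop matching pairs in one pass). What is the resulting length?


Input: acccece
Stack-based adjacent duplicate removal:
  Read 'a': push. Stack: a
  Read 'c': push. Stack: ac
  Read 'c': matches stack top 'c' => pop. Stack: a
  Read 'c': push. Stack: ac
  Read 'e': push. Stack: ace
  Read 'c': push. Stack: acec
  Read 'e': push. Stack: acece
Final stack: "acece" (length 5)

5


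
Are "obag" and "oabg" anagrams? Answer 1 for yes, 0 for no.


Strings: "obag", "oabg"
Sorted first:  abgo
Sorted second: abgo
Sorted forms match => anagrams

1


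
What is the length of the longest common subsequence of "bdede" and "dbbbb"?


LCS of "bdede" and "dbbbb"
DP table:
           d    b    b    b    b
      0    0    0    0    0    0
  b   0    0    1    1    1    1
  d   0    1    1    1    1    1
  e   0    1    1    1    1    1
  d   0    1    1    1    1    1
  e   0    1    1    1    1    1
LCS length = dp[5][5] = 1

1


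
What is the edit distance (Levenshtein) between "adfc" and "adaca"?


Computing edit distance: "adfc" -> "adaca"
DP table:
           a    d    a    c    a
      0    1    2    3    4    5
  a   1    0    1    2    3    4
  d   2    1    0    1    2    3
  f   3    2    1    1    2    3
  c   4    3    2    2    1    2
Edit distance = dp[4][5] = 2

2


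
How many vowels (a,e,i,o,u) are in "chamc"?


Input: chamc
Checking each character:
  'c' at position 0: consonant
  'h' at position 1: consonant
  'a' at position 2: vowel (running total: 1)
  'm' at position 3: consonant
  'c' at position 4: consonant
Total vowels: 1

1


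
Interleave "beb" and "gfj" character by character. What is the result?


Interleaving "beb" and "gfj":
  Position 0: 'b' from first, 'g' from second => "bg"
  Position 1: 'e' from first, 'f' from second => "ef"
  Position 2: 'b' from first, 'j' from second => "bj"
Result: bgefbj

bgefbj


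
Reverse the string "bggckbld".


Input: bggckbld
Reading characters right to left:
  Position 7: 'd'
  Position 6: 'l'
  Position 5: 'b'
  Position 4: 'k'
  Position 3: 'c'
  Position 2: 'g'
  Position 1: 'g'
  Position 0: 'b'
Reversed: dlbkcggb

dlbkcggb


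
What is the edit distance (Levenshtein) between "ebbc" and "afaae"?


Computing edit distance: "ebbc" -> "afaae"
DP table:
           a    f    a    a    e
      0    1    2    3    4    5
  e   1    1    2    3    4    4
  b   2    2    2    3    4    5
  b   3    3    3    3    4    5
  c   4    4    4    4    4    5
Edit distance = dp[4][5] = 5

5


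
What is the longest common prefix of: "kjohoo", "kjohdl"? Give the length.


Words: kjohoo, kjohdl
  Position 0: all 'k' => match
  Position 1: all 'j' => match
  Position 2: all 'o' => match
  Position 3: all 'h' => match
  Position 4: ('o', 'd') => mismatch, stop
LCP = "kjoh" (length 4)

4


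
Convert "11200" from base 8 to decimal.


Input: "11200" in base 8
Positional expansion:
  Digit '1' (value 1) x 8^4 = 4096
  Digit '1' (value 1) x 8^3 = 512
  Digit '2' (value 2) x 8^2 = 128
  Digit '0' (value 0) x 8^1 = 0
  Digit '0' (value 0) x 8^0 = 0
Sum = 4736

4736


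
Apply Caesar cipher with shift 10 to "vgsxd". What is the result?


Caesar cipher: shift "vgsxd" by 10
  'v' (pos 21) + 10 = pos 5 = 'f'
  'g' (pos 6) + 10 = pos 16 = 'q'
  's' (pos 18) + 10 = pos 2 = 'c'
  'x' (pos 23) + 10 = pos 7 = 'h'
  'd' (pos 3) + 10 = pos 13 = 'n'
Result: fqchn

fqchn


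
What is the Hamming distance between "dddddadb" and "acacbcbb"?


Comparing "dddddadb" and "acacbcbb" position by position:
  Position 0: 'd' vs 'a' => differ
  Position 1: 'd' vs 'c' => differ
  Position 2: 'd' vs 'a' => differ
  Position 3: 'd' vs 'c' => differ
  Position 4: 'd' vs 'b' => differ
  Position 5: 'a' vs 'c' => differ
  Position 6: 'd' vs 'b' => differ
  Position 7: 'b' vs 'b' => same
Total differences (Hamming distance): 7

7


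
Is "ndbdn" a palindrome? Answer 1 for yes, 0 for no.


Input: ndbdn
Reversed: ndbdn
  Compare pos 0 ('n') with pos 4 ('n'): match
  Compare pos 1 ('d') with pos 3 ('d'): match
Result: palindrome

1


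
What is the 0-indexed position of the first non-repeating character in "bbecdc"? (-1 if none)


Input: bbecdc
Character frequencies:
  'b': 2
  'c': 2
  'd': 1
  'e': 1
Scanning left to right for freq == 1:
  Position 0 ('b'): freq=2, skip
  Position 1 ('b'): freq=2, skip
  Position 2 ('e'): unique! => answer = 2

2


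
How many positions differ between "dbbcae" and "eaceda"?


Comparing "dbbcae" and "eaceda" position by position:
  Position 0: 'd' vs 'e' => DIFFER
  Position 1: 'b' vs 'a' => DIFFER
  Position 2: 'b' vs 'c' => DIFFER
  Position 3: 'c' vs 'e' => DIFFER
  Position 4: 'a' vs 'd' => DIFFER
  Position 5: 'e' vs 'a' => DIFFER
Positions that differ: 6

6


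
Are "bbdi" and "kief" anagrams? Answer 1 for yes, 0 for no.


Strings: "bbdi", "kief"
Sorted first:  bbdi
Sorted second: efik
Differ at position 0: 'b' vs 'e' => not anagrams

0


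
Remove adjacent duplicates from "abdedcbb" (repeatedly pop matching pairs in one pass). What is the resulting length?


Input: abdedcbb
Stack-based adjacent duplicate removal:
  Read 'a': push. Stack: a
  Read 'b': push. Stack: ab
  Read 'd': push. Stack: abd
  Read 'e': push. Stack: abde
  Read 'd': push. Stack: abded
  Read 'c': push. Stack: abdedc
  Read 'b': push. Stack: abdedcb
  Read 'b': matches stack top 'b' => pop. Stack: abdedc
Final stack: "abdedc" (length 6)

6


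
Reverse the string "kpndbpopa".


Input: kpndbpopa
Reading characters right to left:
  Position 8: 'a'
  Position 7: 'p'
  Position 6: 'o'
  Position 5: 'p'
  Position 4: 'b'
  Position 3: 'd'
  Position 2: 'n'
  Position 1: 'p'
  Position 0: 'k'
Reversed: apopbdnpk

apopbdnpk


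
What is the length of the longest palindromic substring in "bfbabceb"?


Input: "bfbabceb"
Checking substrings for palindromes:
  [0:3] "bfb" (len 3) => palindrome
  [2:5] "bab" (len 3) => palindrome
Longest palindromic substring: "bfb" with length 3

3


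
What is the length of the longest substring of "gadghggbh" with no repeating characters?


Input: "gadghggbh"
Sliding window (track last position of each char):
  Position 0 ('g'): window [0,0] length 1 -- new best
  Position 1 ('a'): window [0,1] length 2 -- new best
  Position 2 ('d'): window [0,2] length 3 -- new best
  Position 3 ('g'): repeat (last at 0), move window start to 1
  Position 3 ('g'): window [1,3] length 3
  Position 4 ('h'): window [1,4] length 4 -- new best
  Position 5 ('g'): repeat (last at 3), move window start to 4
  Position 5 ('g'): window [4,5] length 2
  Position 6 ('g'): repeat (last at 5), move window start to 6
  Position 6 ('g'): window [6,6] length 1
  Position 7 ('b'): window [6,7] length 2
  Position 8 ('h'): window [6,8] length 3
Longest substring with no repeats: "adgh" with length 4

4


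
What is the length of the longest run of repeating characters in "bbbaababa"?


Input: "bbbaababa"
Scanning for longest run:
  Position 1 ('b'): continues run of 'b', length=2
  Position 2 ('b'): continues run of 'b', length=3
  Position 3 ('a'): new char, reset run to 1
  Position 4 ('a'): continues run of 'a', length=2
  Position 5 ('b'): new char, reset run to 1
  Position 6 ('a'): new char, reset run to 1
  Position 7 ('b'): new char, reset run to 1
  Position 8 ('a'): new char, reset run to 1
Longest run: 'b' with length 3

3


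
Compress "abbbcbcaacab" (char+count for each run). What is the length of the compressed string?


Input: abbbcbcaacab
Runs:
  'a' x 1 => "a1"
  'b' x 3 => "b3"
  'c' x 1 => "c1"
  'b' x 1 => "b1"
  'c' x 1 => "c1"
  'a' x 2 => "a2"
  'c' x 1 => "c1"
  'a' x 1 => "a1"
  'b' x 1 => "b1"
Compressed: "a1b3c1b1c1a2c1a1b1"
Compressed length: 18

18


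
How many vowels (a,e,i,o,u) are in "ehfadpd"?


Input: ehfadpd
Checking each character:
  'e' at position 0: vowel (running total: 1)
  'h' at position 1: consonant
  'f' at position 2: consonant
  'a' at position 3: vowel (running total: 2)
  'd' at position 4: consonant
  'p' at position 5: consonant
  'd' at position 6: consonant
Total vowels: 2

2


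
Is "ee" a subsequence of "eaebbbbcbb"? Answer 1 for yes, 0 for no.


Check if "ee" is a subsequence of "eaebbbbcbb"
Greedy scan:
  Position 0 ('e'): matches sub[0] = 'e'
  Position 1 ('a'): no match needed
  Position 2 ('e'): matches sub[1] = 'e'
  Position 3 ('b'): no match needed
  Position 4 ('b'): no match needed
  Position 5 ('b'): no match needed
  Position 6 ('b'): no match needed
  Position 7 ('c'): no match needed
  Position 8 ('b'): no match needed
  Position 9 ('b'): no match needed
All 2 characters matched => is a subsequence

1


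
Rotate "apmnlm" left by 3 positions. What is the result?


Input: "apmnlm", rotate left by 3
First 3 characters: "apm"
Remaining characters: "nlm"
Concatenate remaining + first: "nlm" + "apm" = "nlmapm"

nlmapm


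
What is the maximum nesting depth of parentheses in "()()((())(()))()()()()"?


Input: "()()((())(()))()()()()"
Tracking depth:
  Position 0 '(': depth becomes 1
  Position 1 ')': depth becomes 0
  Position 2 '(': depth becomes 1
  Position 3 ')': depth becomes 0
  Position 4 '(': depth becomes 1
  Position 5 '(': depth becomes 2
  Position 6 '(': depth becomes 3
  Position 7 ')': depth becomes 2
  Position 8 ')': depth becomes 1
  Position 9 '(': depth becomes 2
  Position 10 '(': depth becomes 3
  Position 11 ')': depth becomes 2
  Position 12 ')': depth becomes 1
  Position 13 ')': depth becomes 0
  Position 14 '(': depth becomes 1
  Position 15 ')': depth becomes 0
  Position 16 '(': depth becomes 1
  Position 17 ')': depth becomes 0
  Position 18 '(': depth becomes 1
  Position 19 ')': depth becomes 0
  Position 20 '(': depth becomes 1
  Position 21 ')': depth becomes 0
Maximum depth reached: 3

3


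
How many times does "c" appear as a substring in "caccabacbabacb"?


Searching for "c" in "caccabacbabacb"
Scanning each position:
  Position 0: "c" => MATCH
  Position 1: "a" => no
  Position 2: "c" => MATCH
  Position 3: "c" => MATCH
  Position 4: "a" => no
  Position 5: "b" => no
  Position 6: "a" => no
  Position 7: "c" => MATCH
  Position 8: "b" => no
  Position 9: "a" => no
  Position 10: "b" => no
  Position 11: "a" => no
  Position 12: "c" => MATCH
  Position 13: "b" => no
Total occurrences: 5

5


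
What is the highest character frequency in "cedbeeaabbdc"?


Input: cedbeeaabbdc
Character counts:
  'a': 2
  'b': 3
  'c': 2
  'd': 2
  'e': 3
Maximum frequency: 3

3


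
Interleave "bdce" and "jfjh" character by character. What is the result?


Interleaving "bdce" and "jfjh":
  Position 0: 'b' from first, 'j' from second => "bj"
  Position 1: 'd' from first, 'f' from second => "df"
  Position 2: 'c' from first, 'j' from second => "cj"
  Position 3: 'e' from first, 'h' from second => "eh"
Result: bjdfcjeh

bjdfcjeh


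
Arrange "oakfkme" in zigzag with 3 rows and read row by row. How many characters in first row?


Zigzag "oakfkme" into 3 rows:
Placing characters:
  'o' => row 0
  'a' => row 1
  'k' => row 2
  'f' => row 1
  'k' => row 0
  'm' => row 1
  'e' => row 2
Rows:
  Row 0: "ok"
  Row 1: "afm"
  Row 2: "ke"
First row length: 2

2


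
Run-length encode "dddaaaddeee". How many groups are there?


Input: dddaaaddeee
Scanning for consecutive runs:
  Group 1: 'd' x 3 (positions 0-2)
  Group 2: 'a' x 3 (positions 3-5)
  Group 3: 'd' x 2 (positions 6-7)
  Group 4: 'e' x 3 (positions 8-10)
Total groups: 4

4


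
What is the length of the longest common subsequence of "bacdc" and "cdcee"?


LCS of "bacdc" and "cdcee"
DP table:
           c    d    c    e    e
      0    0    0    0    0    0
  b   0    0    0    0    0    0
  a   0    0    0    0    0    0
  c   0    1    1    1    1    1
  d   0    1    2    2    2    2
  c   0    1    2    3    3    3
LCS length = dp[5][5] = 3

3


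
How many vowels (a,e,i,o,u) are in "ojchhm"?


Input: ojchhm
Checking each character:
  'o' at position 0: vowel (running total: 1)
  'j' at position 1: consonant
  'c' at position 2: consonant
  'h' at position 3: consonant
  'h' at position 4: consonant
  'm' at position 5: consonant
Total vowels: 1

1


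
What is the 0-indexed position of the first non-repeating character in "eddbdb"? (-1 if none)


Input: eddbdb
Character frequencies:
  'b': 2
  'd': 3
  'e': 1
Scanning left to right for freq == 1:
  Position 0 ('e'): unique! => answer = 0

0


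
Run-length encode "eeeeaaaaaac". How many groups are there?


Input: eeeeaaaaaac
Scanning for consecutive runs:
  Group 1: 'e' x 4 (positions 0-3)
  Group 2: 'a' x 6 (positions 4-9)
  Group 3: 'c' x 1 (positions 10-10)
Total groups: 3

3


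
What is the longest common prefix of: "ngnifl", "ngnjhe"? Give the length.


Words: ngnifl, ngnjhe
  Position 0: all 'n' => match
  Position 1: all 'g' => match
  Position 2: all 'n' => match
  Position 3: ('i', 'j') => mismatch, stop
LCP = "ngn" (length 3)

3


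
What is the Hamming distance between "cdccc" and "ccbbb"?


Comparing "cdccc" and "ccbbb" position by position:
  Position 0: 'c' vs 'c' => same
  Position 1: 'd' vs 'c' => differ
  Position 2: 'c' vs 'b' => differ
  Position 3: 'c' vs 'b' => differ
  Position 4: 'c' vs 'b' => differ
Total differences (Hamming distance): 4

4


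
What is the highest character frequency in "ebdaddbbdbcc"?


Input: ebdaddbbdbcc
Character counts:
  'a': 1
  'b': 4
  'c': 2
  'd': 4
  'e': 1
Maximum frequency: 4

4


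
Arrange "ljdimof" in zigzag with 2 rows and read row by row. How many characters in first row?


Zigzag "ljdimof" into 2 rows:
Placing characters:
  'l' => row 0
  'j' => row 1
  'd' => row 0
  'i' => row 1
  'm' => row 0
  'o' => row 1
  'f' => row 0
Rows:
  Row 0: "ldmf"
  Row 1: "jio"
First row length: 4

4


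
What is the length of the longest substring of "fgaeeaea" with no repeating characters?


Input: "fgaeeaea"
Sliding window (track last position of each char):
  Position 0 ('f'): window [0,0] length 1 -- new best
  Position 1 ('g'): window [0,1] length 2 -- new best
  Position 2 ('a'): window [0,2] length 3 -- new best
  Position 3 ('e'): window [0,3] length 4 -- new best
  Position 4 ('e'): repeat (last at 3), move window start to 4
  Position 4 ('e'): window [4,4] length 1
  Position 5 ('a'): window [4,5] length 2
  Position 6 ('e'): repeat (last at 4), move window start to 5
  Position 6 ('e'): window [5,6] length 2
  Position 7 ('a'): repeat (last at 5), move window start to 6
  Position 7 ('a'): window [6,7] length 2
Longest substring with no repeats: "fgae" with length 4

4


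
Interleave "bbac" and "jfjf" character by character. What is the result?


Interleaving "bbac" and "jfjf":
  Position 0: 'b' from first, 'j' from second => "bj"
  Position 1: 'b' from first, 'f' from second => "bf"
  Position 2: 'a' from first, 'j' from second => "aj"
  Position 3: 'c' from first, 'f' from second => "cf"
Result: bjbfajcf

bjbfajcf


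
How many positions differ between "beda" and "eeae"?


Comparing "beda" and "eeae" position by position:
  Position 0: 'b' vs 'e' => DIFFER
  Position 1: 'e' vs 'e' => same
  Position 2: 'd' vs 'a' => DIFFER
  Position 3: 'a' vs 'e' => DIFFER
Positions that differ: 3

3


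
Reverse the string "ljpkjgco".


Input: ljpkjgco
Reading characters right to left:
  Position 7: 'o'
  Position 6: 'c'
  Position 5: 'g'
  Position 4: 'j'
  Position 3: 'k'
  Position 2: 'p'
  Position 1: 'j'
  Position 0: 'l'
Reversed: ocgjkpjl

ocgjkpjl


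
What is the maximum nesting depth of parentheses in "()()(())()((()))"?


Input: "()()(())()((()))"
Tracking depth:
  Position 0 '(': depth becomes 1
  Position 1 ')': depth becomes 0
  Position 2 '(': depth becomes 1
  Position 3 ')': depth becomes 0
  Position 4 '(': depth becomes 1
  Position 5 '(': depth becomes 2
  Position 6 ')': depth becomes 1
  Position 7 ')': depth becomes 0
  Position 8 '(': depth becomes 1
  Position 9 ')': depth becomes 0
  Position 10 '(': depth becomes 1
  Position 11 '(': depth becomes 2
  Position 12 '(': depth becomes 3
  Position 13 ')': depth becomes 2
  Position 14 ')': depth becomes 1
  Position 15 ')': depth becomes 0
Maximum depth reached: 3

3


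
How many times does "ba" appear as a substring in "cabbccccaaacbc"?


Searching for "ba" in "cabbccccaaacbc"
Scanning each position:
  Position 0: "ca" => no
  Position 1: "ab" => no
  Position 2: "bb" => no
  Position 3: "bc" => no
  Position 4: "cc" => no
  Position 5: "cc" => no
  Position 6: "cc" => no
  Position 7: "ca" => no
  Position 8: "aa" => no
  Position 9: "aa" => no
  Position 10: "ac" => no
  Position 11: "cb" => no
  Position 12: "bc" => no
Total occurrences: 0

0


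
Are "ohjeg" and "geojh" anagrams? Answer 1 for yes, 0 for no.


Strings: "ohjeg", "geojh"
Sorted first:  eghjo
Sorted second: eghjo
Sorted forms match => anagrams

1


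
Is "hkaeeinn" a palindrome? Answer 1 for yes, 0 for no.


Input: hkaeeinn
Reversed: nnieeakh
  Compare pos 0 ('h') with pos 7 ('n'): MISMATCH
  Compare pos 1 ('k') with pos 6 ('n'): MISMATCH
  Compare pos 2 ('a') with pos 5 ('i'): MISMATCH
  Compare pos 3 ('e') with pos 4 ('e'): match
Result: not a palindrome

0


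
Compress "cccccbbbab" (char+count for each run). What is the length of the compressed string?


Input: cccccbbbab
Runs:
  'c' x 5 => "c5"
  'b' x 3 => "b3"
  'a' x 1 => "a1"
  'b' x 1 => "b1"
Compressed: "c5b3a1b1"
Compressed length: 8

8


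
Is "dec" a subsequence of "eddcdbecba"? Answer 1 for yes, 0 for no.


Check if "dec" is a subsequence of "eddcdbecba"
Greedy scan:
  Position 0 ('e'): no match needed
  Position 1 ('d'): matches sub[0] = 'd'
  Position 2 ('d'): no match needed
  Position 3 ('c'): no match needed
  Position 4 ('d'): no match needed
  Position 5 ('b'): no match needed
  Position 6 ('e'): matches sub[1] = 'e'
  Position 7 ('c'): matches sub[2] = 'c'
  Position 8 ('b'): no match needed
  Position 9 ('a'): no match needed
All 3 characters matched => is a subsequence

1


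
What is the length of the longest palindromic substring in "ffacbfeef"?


Input: "ffacbfeef"
Checking substrings for palindromes:
  [5:9] "feef" (len 4) => palindrome
  [0:2] "ff" (len 2) => palindrome
  [6:8] "ee" (len 2) => palindrome
Longest palindromic substring: "feef" with length 4

4


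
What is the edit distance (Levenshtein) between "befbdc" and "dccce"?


Computing edit distance: "befbdc" -> "dccce"
DP table:
           d    c    c    c    e
      0    1    2    3    4    5
  b   1    1    2    3    4    5
  e   2    2    2    3    4    4
  f   3    3    3    3    4    5
  b   4    4    4    4    4    5
  d   5    4    5    5    5    5
  c   6    5    4    5    5    6
Edit distance = dp[6][5] = 6

6


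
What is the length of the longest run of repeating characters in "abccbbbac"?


Input: "abccbbbac"
Scanning for longest run:
  Position 1 ('b'): new char, reset run to 1
  Position 2 ('c'): new char, reset run to 1
  Position 3 ('c'): continues run of 'c', length=2
  Position 4 ('b'): new char, reset run to 1
  Position 5 ('b'): continues run of 'b', length=2
  Position 6 ('b'): continues run of 'b', length=3
  Position 7 ('a'): new char, reset run to 1
  Position 8 ('c'): new char, reset run to 1
Longest run: 'b' with length 3

3


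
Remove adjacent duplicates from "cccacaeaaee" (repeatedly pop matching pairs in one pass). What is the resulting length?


Input: cccacaeaaee
Stack-based adjacent duplicate removal:
  Read 'c': push. Stack: c
  Read 'c': matches stack top 'c' => pop. Stack: (empty)
  Read 'c': push. Stack: c
  Read 'a': push. Stack: ca
  Read 'c': push. Stack: cac
  Read 'a': push. Stack: caca
  Read 'e': push. Stack: cacae
  Read 'a': push. Stack: cacaea
  Read 'a': matches stack top 'a' => pop. Stack: cacae
  Read 'e': matches stack top 'e' => pop. Stack: caca
  Read 'e': push. Stack: cacae
Final stack: "cacae" (length 5)

5


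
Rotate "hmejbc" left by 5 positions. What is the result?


Input: "hmejbc", rotate left by 5
First 5 characters: "hmejb"
Remaining characters: "c"
Concatenate remaining + first: "c" + "hmejb" = "chmejb"

chmejb


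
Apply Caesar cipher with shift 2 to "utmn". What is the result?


Caesar cipher: shift "utmn" by 2
  'u' (pos 20) + 2 = pos 22 = 'w'
  't' (pos 19) + 2 = pos 21 = 'v'
  'm' (pos 12) + 2 = pos 14 = 'o'
  'n' (pos 13) + 2 = pos 15 = 'p'
Result: wvop

wvop


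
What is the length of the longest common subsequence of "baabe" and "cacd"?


LCS of "baabe" and "cacd"
DP table:
           c    a    c    d
      0    0    0    0    0
  b   0    0    0    0    0
  a   0    0    1    1    1
  a   0    0    1    1    1
  b   0    0    1    1    1
  e   0    0    1    1    1
LCS length = dp[5][4] = 1

1


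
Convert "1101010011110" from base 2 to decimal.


Input: "1101010011110" in base 2
Positional expansion:
  Digit '1' (value 1) x 2^12 = 4096
  Digit '1' (value 1) x 2^11 = 2048
  Digit '0' (value 0) x 2^10 = 0
  Digit '1' (value 1) x 2^9 = 512
  Digit '0' (value 0) x 2^8 = 0
  Digit '1' (value 1) x 2^7 = 128
  Digit '0' (value 0) x 2^6 = 0
  Digit '0' (value 0) x 2^5 = 0
  Digit '1' (value 1) x 2^4 = 16
  Digit '1' (value 1) x 2^3 = 8
  Digit '1' (value 1) x 2^2 = 4
  Digit '1' (value 1) x 2^1 = 2
  Digit '0' (value 0) x 2^0 = 0
Sum = 6814

6814


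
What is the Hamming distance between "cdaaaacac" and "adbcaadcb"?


Comparing "cdaaaacac" and "adbcaadcb" position by position:
  Position 0: 'c' vs 'a' => differ
  Position 1: 'd' vs 'd' => same
  Position 2: 'a' vs 'b' => differ
  Position 3: 'a' vs 'c' => differ
  Position 4: 'a' vs 'a' => same
  Position 5: 'a' vs 'a' => same
  Position 6: 'c' vs 'd' => differ
  Position 7: 'a' vs 'c' => differ
  Position 8: 'c' vs 'b' => differ
Total differences (Hamming distance): 6

6


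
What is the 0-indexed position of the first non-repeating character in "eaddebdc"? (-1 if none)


Input: eaddebdc
Character frequencies:
  'a': 1
  'b': 1
  'c': 1
  'd': 3
  'e': 2
Scanning left to right for freq == 1:
  Position 0 ('e'): freq=2, skip
  Position 1 ('a'): unique! => answer = 1

1


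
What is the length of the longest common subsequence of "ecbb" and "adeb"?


LCS of "ecbb" and "adeb"
DP table:
           a    d    e    b
      0    0    0    0    0
  e   0    0    0    1    1
  c   0    0    0    1    1
  b   0    0    0    1    2
  b   0    0    0    1    2
LCS length = dp[4][4] = 2

2


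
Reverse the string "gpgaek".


Input: gpgaek
Reading characters right to left:
  Position 5: 'k'
  Position 4: 'e'
  Position 3: 'a'
  Position 2: 'g'
  Position 1: 'p'
  Position 0: 'g'
Reversed: keagpg

keagpg


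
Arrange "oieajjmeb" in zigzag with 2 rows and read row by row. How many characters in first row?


Zigzag "oieajjmeb" into 2 rows:
Placing characters:
  'o' => row 0
  'i' => row 1
  'e' => row 0
  'a' => row 1
  'j' => row 0
  'j' => row 1
  'm' => row 0
  'e' => row 1
  'b' => row 0
Rows:
  Row 0: "oejmb"
  Row 1: "iaje"
First row length: 5

5


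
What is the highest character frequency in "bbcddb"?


Input: bbcddb
Character counts:
  'b': 3
  'c': 1
  'd': 2
Maximum frequency: 3

3


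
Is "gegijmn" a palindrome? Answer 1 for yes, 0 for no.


Input: gegijmn
Reversed: nmjigeg
  Compare pos 0 ('g') with pos 6 ('n'): MISMATCH
  Compare pos 1 ('e') with pos 5 ('m'): MISMATCH
  Compare pos 2 ('g') with pos 4 ('j'): MISMATCH
Result: not a palindrome

0


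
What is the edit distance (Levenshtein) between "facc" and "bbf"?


Computing edit distance: "facc" -> "bbf"
DP table:
           b    b    f
      0    1    2    3
  f   1    1    2    2
  a   2    2    2    3
  c   3    3    3    3
  c   4    4    4    4
Edit distance = dp[4][3] = 4

4


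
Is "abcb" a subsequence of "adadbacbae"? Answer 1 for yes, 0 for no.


Check if "abcb" is a subsequence of "adadbacbae"
Greedy scan:
  Position 0 ('a'): matches sub[0] = 'a'
  Position 1 ('d'): no match needed
  Position 2 ('a'): no match needed
  Position 3 ('d'): no match needed
  Position 4 ('b'): matches sub[1] = 'b'
  Position 5 ('a'): no match needed
  Position 6 ('c'): matches sub[2] = 'c'
  Position 7 ('b'): matches sub[3] = 'b'
  Position 8 ('a'): no match needed
  Position 9 ('e'): no match needed
All 4 characters matched => is a subsequence

1


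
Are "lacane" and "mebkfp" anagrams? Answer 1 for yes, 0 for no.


Strings: "lacane", "mebkfp"
Sorted first:  aaceln
Sorted second: befkmp
Differ at position 0: 'a' vs 'b' => not anagrams

0


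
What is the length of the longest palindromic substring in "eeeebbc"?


Input: "eeeebbc"
Checking substrings for palindromes:
  [0:4] "eeee" (len 4) => palindrome
  [0:3] "eee" (len 3) => palindrome
  [1:4] "eee" (len 3) => palindrome
  [0:2] "ee" (len 2) => palindrome
  [1:3] "ee" (len 2) => palindrome
  [2:4] "ee" (len 2) => palindrome
Longest palindromic substring: "eeee" with length 4

4


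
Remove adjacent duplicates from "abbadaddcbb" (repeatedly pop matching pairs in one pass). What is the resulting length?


Input: abbadaddcbb
Stack-based adjacent duplicate removal:
  Read 'a': push. Stack: a
  Read 'b': push. Stack: ab
  Read 'b': matches stack top 'b' => pop. Stack: a
  Read 'a': matches stack top 'a' => pop. Stack: (empty)
  Read 'd': push. Stack: d
  Read 'a': push. Stack: da
  Read 'd': push. Stack: dad
  Read 'd': matches stack top 'd' => pop. Stack: da
  Read 'c': push. Stack: dac
  Read 'b': push. Stack: dacb
  Read 'b': matches stack top 'b' => pop. Stack: dac
Final stack: "dac" (length 3)

3


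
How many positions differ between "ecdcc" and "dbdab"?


Comparing "ecdcc" and "dbdab" position by position:
  Position 0: 'e' vs 'd' => DIFFER
  Position 1: 'c' vs 'b' => DIFFER
  Position 2: 'd' vs 'd' => same
  Position 3: 'c' vs 'a' => DIFFER
  Position 4: 'c' vs 'b' => DIFFER
Positions that differ: 4

4


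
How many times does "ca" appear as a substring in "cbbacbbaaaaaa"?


Searching for "ca" in "cbbacbbaaaaaa"
Scanning each position:
  Position 0: "cb" => no
  Position 1: "bb" => no
  Position 2: "ba" => no
  Position 3: "ac" => no
  Position 4: "cb" => no
  Position 5: "bb" => no
  Position 6: "ba" => no
  Position 7: "aa" => no
  Position 8: "aa" => no
  Position 9: "aa" => no
  Position 10: "aa" => no
  Position 11: "aa" => no
Total occurrences: 0

0
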